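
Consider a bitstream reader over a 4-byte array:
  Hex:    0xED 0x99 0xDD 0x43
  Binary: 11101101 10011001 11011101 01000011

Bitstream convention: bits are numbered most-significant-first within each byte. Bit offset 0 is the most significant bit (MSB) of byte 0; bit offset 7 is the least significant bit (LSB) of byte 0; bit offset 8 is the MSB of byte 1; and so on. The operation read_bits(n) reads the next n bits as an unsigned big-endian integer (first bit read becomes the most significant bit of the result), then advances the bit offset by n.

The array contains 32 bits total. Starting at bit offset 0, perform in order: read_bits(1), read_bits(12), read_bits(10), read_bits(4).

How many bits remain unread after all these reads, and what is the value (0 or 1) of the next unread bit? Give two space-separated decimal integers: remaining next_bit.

Read 1: bits[0:1] width=1 -> value=1 (bin 1); offset now 1 = byte 0 bit 1; 31 bits remain
Read 2: bits[1:13] width=12 -> value=3507 (bin 110110110011); offset now 13 = byte 1 bit 5; 19 bits remain
Read 3: bits[13:23] width=10 -> value=238 (bin 0011101110); offset now 23 = byte 2 bit 7; 9 bits remain
Read 4: bits[23:27] width=4 -> value=10 (bin 1010); offset now 27 = byte 3 bit 3; 5 bits remain

Answer: 5 0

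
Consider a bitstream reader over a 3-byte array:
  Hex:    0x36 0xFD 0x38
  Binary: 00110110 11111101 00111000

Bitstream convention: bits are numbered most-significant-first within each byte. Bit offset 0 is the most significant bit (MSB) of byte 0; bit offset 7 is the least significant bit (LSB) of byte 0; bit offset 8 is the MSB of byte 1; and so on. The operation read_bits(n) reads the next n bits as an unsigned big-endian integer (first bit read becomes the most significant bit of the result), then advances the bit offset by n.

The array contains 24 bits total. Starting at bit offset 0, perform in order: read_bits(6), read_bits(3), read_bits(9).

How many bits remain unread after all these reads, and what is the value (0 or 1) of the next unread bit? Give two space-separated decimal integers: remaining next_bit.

Read 1: bits[0:6] width=6 -> value=13 (bin 001101); offset now 6 = byte 0 bit 6; 18 bits remain
Read 2: bits[6:9] width=3 -> value=5 (bin 101); offset now 9 = byte 1 bit 1; 15 bits remain
Read 3: bits[9:18] width=9 -> value=500 (bin 111110100); offset now 18 = byte 2 bit 2; 6 bits remain

Answer: 6 1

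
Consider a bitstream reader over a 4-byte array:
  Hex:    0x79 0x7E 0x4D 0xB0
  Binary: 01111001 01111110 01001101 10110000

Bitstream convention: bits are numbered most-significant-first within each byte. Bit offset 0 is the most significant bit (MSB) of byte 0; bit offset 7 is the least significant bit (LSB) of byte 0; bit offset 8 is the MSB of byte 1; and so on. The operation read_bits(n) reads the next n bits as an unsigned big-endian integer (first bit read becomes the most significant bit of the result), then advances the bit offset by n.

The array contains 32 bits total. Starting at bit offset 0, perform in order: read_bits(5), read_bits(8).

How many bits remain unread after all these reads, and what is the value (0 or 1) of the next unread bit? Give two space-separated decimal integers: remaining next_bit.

Read 1: bits[0:5] width=5 -> value=15 (bin 01111); offset now 5 = byte 0 bit 5; 27 bits remain
Read 2: bits[5:13] width=8 -> value=47 (bin 00101111); offset now 13 = byte 1 bit 5; 19 bits remain

Answer: 19 1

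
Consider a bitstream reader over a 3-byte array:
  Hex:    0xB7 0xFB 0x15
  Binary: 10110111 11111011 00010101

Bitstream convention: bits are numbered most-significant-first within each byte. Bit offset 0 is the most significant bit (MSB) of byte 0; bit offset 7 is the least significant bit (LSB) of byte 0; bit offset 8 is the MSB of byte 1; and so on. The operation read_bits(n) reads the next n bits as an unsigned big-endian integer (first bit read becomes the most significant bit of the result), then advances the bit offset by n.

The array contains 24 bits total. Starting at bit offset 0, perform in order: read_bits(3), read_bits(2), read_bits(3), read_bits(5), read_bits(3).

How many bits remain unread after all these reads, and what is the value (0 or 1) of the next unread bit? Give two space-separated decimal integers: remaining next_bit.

Read 1: bits[0:3] width=3 -> value=5 (bin 101); offset now 3 = byte 0 bit 3; 21 bits remain
Read 2: bits[3:5] width=2 -> value=2 (bin 10); offset now 5 = byte 0 bit 5; 19 bits remain
Read 3: bits[5:8] width=3 -> value=7 (bin 111); offset now 8 = byte 1 bit 0; 16 bits remain
Read 4: bits[8:13] width=5 -> value=31 (bin 11111); offset now 13 = byte 1 bit 5; 11 bits remain
Read 5: bits[13:16] width=3 -> value=3 (bin 011); offset now 16 = byte 2 bit 0; 8 bits remain

Answer: 8 0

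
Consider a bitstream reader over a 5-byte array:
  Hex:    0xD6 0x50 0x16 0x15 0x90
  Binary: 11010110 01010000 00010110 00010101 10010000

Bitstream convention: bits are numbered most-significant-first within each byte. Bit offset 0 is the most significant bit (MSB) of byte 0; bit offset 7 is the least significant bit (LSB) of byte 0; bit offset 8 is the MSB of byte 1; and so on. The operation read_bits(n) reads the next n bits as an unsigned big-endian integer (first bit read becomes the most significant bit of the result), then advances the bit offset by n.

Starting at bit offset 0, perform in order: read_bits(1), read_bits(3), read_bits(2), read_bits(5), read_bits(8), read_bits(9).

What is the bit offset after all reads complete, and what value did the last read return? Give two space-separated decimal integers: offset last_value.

Answer: 28 353

Derivation:
Read 1: bits[0:1] width=1 -> value=1 (bin 1); offset now 1 = byte 0 bit 1; 39 bits remain
Read 2: bits[1:4] width=3 -> value=5 (bin 101); offset now 4 = byte 0 bit 4; 36 bits remain
Read 3: bits[4:6] width=2 -> value=1 (bin 01); offset now 6 = byte 0 bit 6; 34 bits remain
Read 4: bits[6:11] width=5 -> value=18 (bin 10010); offset now 11 = byte 1 bit 3; 29 bits remain
Read 5: bits[11:19] width=8 -> value=128 (bin 10000000); offset now 19 = byte 2 bit 3; 21 bits remain
Read 6: bits[19:28] width=9 -> value=353 (bin 101100001); offset now 28 = byte 3 bit 4; 12 bits remain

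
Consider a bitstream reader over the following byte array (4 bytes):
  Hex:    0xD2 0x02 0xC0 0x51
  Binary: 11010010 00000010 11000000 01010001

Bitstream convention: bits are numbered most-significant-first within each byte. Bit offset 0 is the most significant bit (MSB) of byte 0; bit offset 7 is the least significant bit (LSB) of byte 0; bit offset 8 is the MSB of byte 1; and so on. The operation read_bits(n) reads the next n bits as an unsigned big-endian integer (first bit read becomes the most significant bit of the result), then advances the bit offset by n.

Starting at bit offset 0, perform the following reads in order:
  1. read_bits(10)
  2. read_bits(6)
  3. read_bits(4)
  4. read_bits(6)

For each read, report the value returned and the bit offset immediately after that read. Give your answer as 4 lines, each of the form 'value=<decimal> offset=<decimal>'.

Answer: value=840 offset=10
value=2 offset=16
value=12 offset=20
value=1 offset=26

Derivation:
Read 1: bits[0:10] width=10 -> value=840 (bin 1101001000); offset now 10 = byte 1 bit 2; 22 bits remain
Read 2: bits[10:16] width=6 -> value=2 (bin 000010); offset now 16 = byte 2 bit 0; 16 bits remain
Read 3: bits[16:20] width=4 -> value=12 (bin 1100); offset now 20 = byte 2 bit 4; 12 bits remain
Read 4: bits[20:26] width=6 -> value=1 (bin 000001); offset now 26 = byte 3 bit 2; 6 bits remain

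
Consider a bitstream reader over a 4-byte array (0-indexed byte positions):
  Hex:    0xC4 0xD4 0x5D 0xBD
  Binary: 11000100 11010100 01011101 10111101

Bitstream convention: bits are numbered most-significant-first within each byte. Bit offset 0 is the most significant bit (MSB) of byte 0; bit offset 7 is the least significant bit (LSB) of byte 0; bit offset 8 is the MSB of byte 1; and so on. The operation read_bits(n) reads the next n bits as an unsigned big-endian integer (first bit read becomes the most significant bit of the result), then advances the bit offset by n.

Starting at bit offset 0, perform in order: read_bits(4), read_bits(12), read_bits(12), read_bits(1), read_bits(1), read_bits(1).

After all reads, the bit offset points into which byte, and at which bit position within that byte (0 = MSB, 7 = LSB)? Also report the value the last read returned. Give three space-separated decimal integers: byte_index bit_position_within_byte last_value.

Read 1: bits[0:4] width=4 -> value=12 (bin 1100); offset now 4 = byte 0 bit 4; 28 bits remain
Read 2: bits[4:16] width=12 -> value=1236 (bin 010011010100); offset now 16 = byte 2 bit 0; 16 bits remain
Read 3: bits[16:28] width=12 -> value=1499 (bin 010111011011); offset now 28 = byte 3 bit 4; 4 bits remain
Read 4: bits[28:29] width=1 -> value=1 (bin 1); offset now 29 = byte 3 bit 5; 3 bits remain
Read 5: bits[29:30] width=1 -> value=1 (bin 1); offset now 30 = byte 3 bit 6; 2 bits remain
Read 6: bits[30:31] width=1 -> value=0 (bin 0); offset now 31 = byte 3 bit 7; 1 bits remain

Answer: 3 7 0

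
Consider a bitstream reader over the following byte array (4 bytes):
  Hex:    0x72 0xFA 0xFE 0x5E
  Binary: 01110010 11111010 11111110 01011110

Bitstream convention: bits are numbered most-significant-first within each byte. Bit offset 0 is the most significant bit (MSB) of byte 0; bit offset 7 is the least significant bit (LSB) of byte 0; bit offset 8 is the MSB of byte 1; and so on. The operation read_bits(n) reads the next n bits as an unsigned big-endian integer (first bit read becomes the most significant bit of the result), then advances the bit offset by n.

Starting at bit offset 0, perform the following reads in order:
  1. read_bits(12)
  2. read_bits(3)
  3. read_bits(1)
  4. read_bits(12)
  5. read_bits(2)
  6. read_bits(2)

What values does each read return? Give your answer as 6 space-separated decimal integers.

Answer: 1839 5 0 4069 3 2

Derivation:
Read 1: bits[0:12] width=12 -> value=1839 (bin 011100101111); offset now 12 = byte 1 bit 4; 20 bits remain
Read 2: bits[12:15] width=3 -> value=5 (bin 101); offset now 15 = byte 1 bit 7; 17 bits remain
Read 3: bits[15:16] width=1 -> value=0 (bin 0); offset now 16 = byte 2 bit 0; 16 bits remain
Read 4: bits[16:28] width=12 -> value=4069 (bin 111111100101); offset now 28 = byte 3 bit 4; 4 bits remain
Read 5: bits[28:30] width=2 -> value=3 (bin 11); offset now 30 = byte 3 bit 6; 2 bits remain
Read 6: bits[30:32] width=2 -> value=2 (bin 10); offset now 32 = byte 4 bit 0; 0 bits remain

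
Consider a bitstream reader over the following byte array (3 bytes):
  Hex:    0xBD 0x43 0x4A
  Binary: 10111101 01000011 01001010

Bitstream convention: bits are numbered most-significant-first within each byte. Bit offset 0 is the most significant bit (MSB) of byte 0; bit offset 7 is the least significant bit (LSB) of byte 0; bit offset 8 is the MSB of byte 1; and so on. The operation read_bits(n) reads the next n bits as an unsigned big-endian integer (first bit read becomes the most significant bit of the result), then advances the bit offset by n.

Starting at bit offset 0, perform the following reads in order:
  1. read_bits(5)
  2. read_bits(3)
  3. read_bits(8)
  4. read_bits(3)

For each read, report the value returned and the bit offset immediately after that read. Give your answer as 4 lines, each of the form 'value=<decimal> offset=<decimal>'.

Read 1: bits[0:5] width=5 -> value=23 (bin 10111); offset now 5 = byte 0 bit 5; 19 bits remain
Read 2: bits[5:8] width=3 -> value=5 (bin 101); offset now 8 = byte 1 bit 0; 16 bits remain
Read 3: bits[8:16] width=8 -> value=67 (bin 01000011); offset now 16 = byte 2 bit 0; 8 bits remain
Read 4: bits[16:19] width=3 -> value=2 (bin 010); offset now 19 = byte 2 bit 3; 5 bits remain

Answer: value=23 offset=5
value=5 offset=8
value=67 offset=16
value=2 offset=19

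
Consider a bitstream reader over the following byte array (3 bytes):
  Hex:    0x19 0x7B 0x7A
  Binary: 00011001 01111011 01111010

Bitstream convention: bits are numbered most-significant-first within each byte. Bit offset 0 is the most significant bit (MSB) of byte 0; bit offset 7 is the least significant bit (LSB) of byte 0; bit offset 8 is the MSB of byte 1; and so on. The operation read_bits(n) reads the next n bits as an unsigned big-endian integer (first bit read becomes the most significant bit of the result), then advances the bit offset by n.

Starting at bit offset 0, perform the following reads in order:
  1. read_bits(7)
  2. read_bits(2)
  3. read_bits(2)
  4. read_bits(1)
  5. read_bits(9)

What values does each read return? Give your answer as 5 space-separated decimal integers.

Read 1: bits[0:7] width=7 -> value=12 (bin 0001100); offset now 7 = byte 0 bit 7; 17 bits remain
Read 2: bits[7:9] width=2 -> value=2 (bin 10); offset now 9 = byte 1 bit 1; 15 bits remain
Read 3: bits[9:11] width=2 -> value=3 (bin 11); offset now 11 = byte 1 bit 3; 13 bits remain
Read 4: bits[11:12] width=1 -> value=1 (bin 1); offset now 12 = byte 1 bit 4; 12 bits remain
Read 5: bits[12:21] width=9 -> value=367 (bin 101101111); offset now 21 = byte 2 bit 5; 3 bits remain

Answer: 12 2 3 1 367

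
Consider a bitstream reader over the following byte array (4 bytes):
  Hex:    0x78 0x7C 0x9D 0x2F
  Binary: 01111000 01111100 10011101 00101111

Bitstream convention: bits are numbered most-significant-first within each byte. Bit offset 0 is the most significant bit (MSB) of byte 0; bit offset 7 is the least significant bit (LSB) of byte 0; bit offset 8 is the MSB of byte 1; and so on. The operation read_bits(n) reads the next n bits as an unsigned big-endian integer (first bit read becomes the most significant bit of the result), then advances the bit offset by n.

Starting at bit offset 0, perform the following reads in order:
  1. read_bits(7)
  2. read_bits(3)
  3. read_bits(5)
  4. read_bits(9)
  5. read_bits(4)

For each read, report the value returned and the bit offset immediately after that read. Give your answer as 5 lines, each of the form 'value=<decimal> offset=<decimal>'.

Answer: value=60 offset=7
value=1 offset=10
value=30 offset=15
value=157 offset=24
value=2 offset=28

Derivation:
Read 1: bits[0:7] width=7 -> value=60 (bin 0111100); offset now 7 = byte 0 bit 7; 25 bits remain
Read 2: bits[7:10] width=3 -> value=1 (bin 001); offset now 10 = byte 1 bit 2; 22 bits remain
Read 3: bits[10:15] width=5 -> value=30 (bin 11110); offset now 15 = byte 1 bit 7; 17 bits remain
Read 4: bits[15:24] width=9 -> value=157 (bin 010011101); offset now 24 = byte 3 bit 0; 8 bits remain
Read 5: bits[24:28] width=4 -> value=2 (bin 0010); offset now 28 = byte 3 bit 4; 4 bits remain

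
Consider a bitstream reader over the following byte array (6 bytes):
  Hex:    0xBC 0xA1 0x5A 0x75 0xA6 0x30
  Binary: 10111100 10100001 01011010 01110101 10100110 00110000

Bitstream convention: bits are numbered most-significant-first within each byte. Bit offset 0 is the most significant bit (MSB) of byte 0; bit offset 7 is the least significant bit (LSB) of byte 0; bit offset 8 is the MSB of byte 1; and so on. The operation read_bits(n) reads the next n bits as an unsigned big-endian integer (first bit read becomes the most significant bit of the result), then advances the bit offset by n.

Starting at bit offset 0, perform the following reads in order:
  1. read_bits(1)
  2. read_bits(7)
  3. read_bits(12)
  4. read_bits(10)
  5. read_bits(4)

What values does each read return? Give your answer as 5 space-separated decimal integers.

Read 1: bits[0:1] width=1 -> value=1 (bin 1); offset now 1 = byte 0 bit 1; 47 bits remain
Read 2: bits[1:8] width=7 -> value=60 (bin 0111100); offset now 8 = byte 1 bit 0; 40 bits remain
Read 3: bits[8:20] width=12 -> value=2581 (bin 101000010101); offset now 20 = byte 2 bit 4; 28 bits remain
Read 4: bits[20:30] width=10 -> value=669 (bin 1010011101); offset now 30 = byte 3 bit 6; 18 bits remain
Read 5: bits[30:34] width=4 -> value=6 (bin 0110); offset now 34 = byte 4 bit 2; 14 bits remain

Answer: 1 60 2581 669 6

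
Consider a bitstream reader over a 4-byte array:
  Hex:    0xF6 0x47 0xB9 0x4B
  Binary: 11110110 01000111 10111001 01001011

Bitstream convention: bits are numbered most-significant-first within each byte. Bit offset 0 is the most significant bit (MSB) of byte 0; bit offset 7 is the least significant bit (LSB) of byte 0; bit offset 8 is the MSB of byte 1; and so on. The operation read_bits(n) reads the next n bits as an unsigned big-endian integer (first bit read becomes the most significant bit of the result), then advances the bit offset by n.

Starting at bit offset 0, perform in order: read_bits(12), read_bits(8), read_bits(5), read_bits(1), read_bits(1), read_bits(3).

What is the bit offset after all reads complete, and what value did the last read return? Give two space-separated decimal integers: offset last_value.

Answer: 30 2

Derivation:
Read 1: bits[0:12] width=12 -> value=3940 (bin 111101100100); offset now 12 = byte 1 bit 4; 20 bits remain
Read 2: bits[12:20] width=8 -> value=123 (bin 01111011); offset now 20 = byte 2 bit 4; 12 bits remain
Read 3: bits[20:25] width=5 -> value=18 (bin 10010); offset now 25 = byte 3 bit 1; 7 bits remain
Read 4: bits[25:26] width=1 -> value=1 (bin 1); offset now 26 = byte 3 bit 2; 6 bits remain
Read 5: bits[26:27] width=1 -> value=0 (bin 0); offset now 27 = byte 3 bit 3; 5 bits remain
Read 6: bits[27:30] width=3 -> value=2 (bin 010); offset now 30 = byte 3 bit 6; 2 bits remain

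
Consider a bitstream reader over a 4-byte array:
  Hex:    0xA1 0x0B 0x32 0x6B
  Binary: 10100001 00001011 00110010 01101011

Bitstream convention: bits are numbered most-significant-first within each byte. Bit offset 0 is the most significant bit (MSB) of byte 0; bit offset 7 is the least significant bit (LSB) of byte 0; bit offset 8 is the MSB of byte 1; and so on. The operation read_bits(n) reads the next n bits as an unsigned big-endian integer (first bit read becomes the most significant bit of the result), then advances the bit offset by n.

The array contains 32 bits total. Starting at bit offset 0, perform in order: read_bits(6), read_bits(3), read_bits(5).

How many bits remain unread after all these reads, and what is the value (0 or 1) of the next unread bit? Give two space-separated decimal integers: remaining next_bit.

Answer: 18 1

Derivation:
Read 1: bits[0:6] width=6 -> value=40 (bin 101000); offset now 6 = byte 0 bit 6; 26 bits remain
Read 2: bits[6:9] width=3 -> value=2 (bin 010); offset now 9 = byte 1 bit 1; 23 bits remain
Read 3: bits[9:14] width=5 -> value=2 (bin 00010); offset now 14 = byte 1 bit 6; 18 bits remain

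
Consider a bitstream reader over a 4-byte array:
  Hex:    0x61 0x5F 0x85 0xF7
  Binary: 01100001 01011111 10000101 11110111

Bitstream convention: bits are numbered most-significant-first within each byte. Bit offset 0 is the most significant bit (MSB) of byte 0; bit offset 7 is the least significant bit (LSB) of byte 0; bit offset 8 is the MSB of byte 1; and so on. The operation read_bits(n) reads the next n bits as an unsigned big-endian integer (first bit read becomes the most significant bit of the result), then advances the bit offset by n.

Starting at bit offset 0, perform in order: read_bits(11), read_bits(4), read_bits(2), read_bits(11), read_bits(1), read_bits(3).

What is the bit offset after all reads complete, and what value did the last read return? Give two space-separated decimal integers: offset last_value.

Answer: 32 7

Derivation:
Read 1: bits[0:11] width=11 -> value=778 (bin 01100001010); offset now 11 = byte 1 bit 3; 21 bits remain
Read 2: bits[11:15] width=4 -> value=15 (bin 1111); offset now 15 = byte 1 bit 7; 17 bits remain
Read 3: bits[15:17] width=2 -> value=3 (bin 11); offset now 17 = byte 2 bit 1; 15 bits remain
Read 4: bits[17:28] width=11 -> value=95 (bin 00001011111); offset now 28 = byte 3 bit 4; 4 bits remain
Read 5: bits[28:29] width=1 -> value=0 (bin 0); offset now 29 = byte 3 bit 5; 3 bits remain
Read 6: bits[29:32] width=3 -> value=7 (bin 111); offset now 32 = byte 4 bit 0; 0 bits remain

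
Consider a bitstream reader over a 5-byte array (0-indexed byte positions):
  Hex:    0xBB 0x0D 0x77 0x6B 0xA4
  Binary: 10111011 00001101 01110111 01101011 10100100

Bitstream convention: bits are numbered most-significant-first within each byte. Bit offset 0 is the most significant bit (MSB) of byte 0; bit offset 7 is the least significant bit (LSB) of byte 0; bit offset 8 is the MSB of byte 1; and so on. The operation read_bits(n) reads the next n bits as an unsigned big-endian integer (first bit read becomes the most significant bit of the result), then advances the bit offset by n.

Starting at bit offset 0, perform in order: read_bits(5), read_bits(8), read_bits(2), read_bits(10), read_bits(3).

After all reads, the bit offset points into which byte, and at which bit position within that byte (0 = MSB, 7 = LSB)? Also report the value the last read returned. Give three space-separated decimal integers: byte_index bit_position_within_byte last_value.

Answer: 3 4 6

Derivation:
Read 1: bits[0:5] width=5 -> value=23 (bin 10111); offset now 5 = byte 0 bit 5; 35 bits remain
Read 2: bits[5:13] width=8 -> value=97 (bin 01100001); offset now 13 = byte 1 bit 5; 27 bits remain
Read 3: bits[13:15] width=2 -> value=2 (bin 10); offset now 15 = byte 1 bit 7; 25 bits remain
Read 4: bits[15:25] width=10 -> value=750 (bin 1011101110); offset now 25 = byte 3 bit 1; 15 bits remain
Read 5: bits[25:28] width=3 -> value=6 (bin 110); offset now 28 = byte 3 bit 4; 12 bits remain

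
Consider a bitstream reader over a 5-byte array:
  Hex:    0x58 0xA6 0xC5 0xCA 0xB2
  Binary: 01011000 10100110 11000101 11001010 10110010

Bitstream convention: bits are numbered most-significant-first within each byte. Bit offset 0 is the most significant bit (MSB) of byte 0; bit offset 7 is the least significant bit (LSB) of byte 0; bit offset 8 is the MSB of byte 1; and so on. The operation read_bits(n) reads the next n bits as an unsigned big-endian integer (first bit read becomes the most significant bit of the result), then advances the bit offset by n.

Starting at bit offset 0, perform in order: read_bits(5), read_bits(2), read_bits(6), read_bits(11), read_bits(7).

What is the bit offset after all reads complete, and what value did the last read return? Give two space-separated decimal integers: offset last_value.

Answer: 31 101

Derivation:
Read 1: bits[0:5] width=5 -> value=11 (bin 01011); offset now 5 = byte 0 bit 5; 35 bits remain
Read 2: bits[5:7] width=2 -> value=0 (bin 00); offset now 7 = byte 0 bit 7; 33 bits remain
Read 3: bits[7:13] width=6 -> value=20 (bin 010100); offset now 13 = byte 1 bit 5; 27 bits remain
Read 4: bits[13:24] width=11 -> value=1733 (bin 11011000101); offset now 24 = byte 3 bit 0; 16 bits remain
Read 5: bits[24:31] width=7 -> value=101 (bin 1100101); offset now 31 = byte 3 bit 7; 9 bits remain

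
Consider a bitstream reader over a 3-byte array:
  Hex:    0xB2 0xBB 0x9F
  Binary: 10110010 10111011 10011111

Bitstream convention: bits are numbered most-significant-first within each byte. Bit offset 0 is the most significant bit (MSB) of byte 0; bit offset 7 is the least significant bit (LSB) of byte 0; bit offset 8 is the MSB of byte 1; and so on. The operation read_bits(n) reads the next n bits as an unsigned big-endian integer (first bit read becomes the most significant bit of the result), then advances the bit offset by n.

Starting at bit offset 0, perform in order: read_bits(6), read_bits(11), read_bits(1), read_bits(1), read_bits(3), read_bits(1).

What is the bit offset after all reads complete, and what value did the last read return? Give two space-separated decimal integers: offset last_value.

Answer: 23 1

Derivation:
Read 1: bits[0:6] width=6 -> value=44 (bin 101100); offset now 6 = byte 0 bit 6; 18 bits remain
Read 2: bits[6:17] width=11 -> value=1399 (bin 10101110111); offset now 17 = byte 2 bit 1; 7 bits remain
Read 3: bits[17:18] width=1 -> value=0 (bin 0); offset now 18 = byte 2 bit 2; 6 bits remain
Read 4: bits[18:19] width=1 -> value=0 (bin 0); offset now 19 = byte 2 bit 3; 5 bits remain
Read 5: bits[19:22] width=3 -> value=7 (bin 111); offset now 22 = byte 2 bit 6; 2 bits remain
Read 6: bits[22:23] width=1 -> value=1 (bin 1); offset now 23 = byte 2 bit 7; 1 bits remain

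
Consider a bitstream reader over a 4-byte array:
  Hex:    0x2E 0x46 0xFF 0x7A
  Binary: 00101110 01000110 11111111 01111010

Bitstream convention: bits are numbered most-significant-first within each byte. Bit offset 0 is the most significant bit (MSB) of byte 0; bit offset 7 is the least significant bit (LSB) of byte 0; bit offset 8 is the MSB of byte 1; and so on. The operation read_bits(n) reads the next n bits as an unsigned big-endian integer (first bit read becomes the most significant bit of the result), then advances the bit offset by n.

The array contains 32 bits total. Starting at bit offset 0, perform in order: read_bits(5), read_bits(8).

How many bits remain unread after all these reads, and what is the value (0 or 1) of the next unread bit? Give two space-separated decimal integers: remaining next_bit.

Read 1: bits[0:5] width=5 -> value=5 (bin 00101); offset now 5 = byte 0 bit 5; 27 bits remain
Read 2: bits[5:13] width=8 -> value=200 (bin 11001000); offset now 13 = byte 1 bit 5; 19 bits remain

Answer: 19 1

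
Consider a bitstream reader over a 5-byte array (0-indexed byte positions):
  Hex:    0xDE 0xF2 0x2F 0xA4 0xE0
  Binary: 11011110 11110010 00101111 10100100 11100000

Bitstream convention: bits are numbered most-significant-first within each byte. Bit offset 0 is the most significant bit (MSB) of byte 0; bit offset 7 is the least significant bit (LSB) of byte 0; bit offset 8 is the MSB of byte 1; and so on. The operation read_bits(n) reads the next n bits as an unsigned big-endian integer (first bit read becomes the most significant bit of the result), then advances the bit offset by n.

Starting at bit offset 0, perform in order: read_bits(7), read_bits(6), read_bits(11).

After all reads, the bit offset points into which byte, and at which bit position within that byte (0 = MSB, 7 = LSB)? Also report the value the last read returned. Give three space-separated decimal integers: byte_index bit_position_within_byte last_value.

Read 1: bits[0:7] width=7 -> value=111 (bin 1101111); offset now 7 = byte 0 bit 7; 33 bits remain
Read 2: bits[7:13] width=6 -> value=30 (bin 011110); offset now 13 = byte 1 bit 5; 27 bits remain
Read 3: bits[13:24] width=11 -> value=559 (bin 01000101111); offset now 24 = byte 3 bit 0; 16 bits remain

Answer: 3 0 559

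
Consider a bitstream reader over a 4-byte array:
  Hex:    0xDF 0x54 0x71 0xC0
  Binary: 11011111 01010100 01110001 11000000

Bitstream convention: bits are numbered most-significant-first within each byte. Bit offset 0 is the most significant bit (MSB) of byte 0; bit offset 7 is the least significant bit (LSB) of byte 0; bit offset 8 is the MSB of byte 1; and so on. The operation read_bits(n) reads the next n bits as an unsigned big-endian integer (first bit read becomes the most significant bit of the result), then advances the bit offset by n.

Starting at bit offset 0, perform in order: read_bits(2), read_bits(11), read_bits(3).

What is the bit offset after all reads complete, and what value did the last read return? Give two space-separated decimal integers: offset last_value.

Answer: 16 4

Derivation:
Read 1: bits[0:2] width=2 -> value=3 (bin 11); offset now 2 = byte 0 bit 2; 30 bits remain
Read 2: bits[2:13] width=11 -> value=1002 (bin 01111101010); offset now 13 = byte 1 bit 5; 19 bits remain
Read 3: bits[13:16] width=3 -> value=4 (bin 100); offset now 16 = byte 2 bit 0; 16 bits remain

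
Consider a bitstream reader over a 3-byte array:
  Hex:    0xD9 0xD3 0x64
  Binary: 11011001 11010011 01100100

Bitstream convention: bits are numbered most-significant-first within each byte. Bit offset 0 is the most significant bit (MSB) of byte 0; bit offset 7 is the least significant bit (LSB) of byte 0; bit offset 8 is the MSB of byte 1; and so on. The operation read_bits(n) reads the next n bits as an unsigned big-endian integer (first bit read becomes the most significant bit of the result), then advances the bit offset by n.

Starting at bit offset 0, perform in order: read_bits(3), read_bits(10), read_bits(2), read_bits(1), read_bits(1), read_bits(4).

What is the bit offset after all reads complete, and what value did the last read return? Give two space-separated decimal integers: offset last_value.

Answer: 21 12

Derivation:
Read 1: bits[0:3] width=3 -> value=6 (bin 110); offset now 3 = byte 0 bit 3; 21 bits remain
Read 2: bits[3:13] width=10 -> value=826 (bin 1100111010); offset now 13 = byte 1 bit 5; 11 bits remain
Read 3: bits[13:15] width=2 -> value=1 (bin 01); offset now 15 = byte 1 bit 7; 9 bits remain
Read 4: bits[15:16] width=1 -> value=1 (bin 1); offset now 16 = byte 2 bit 0; 8 bits remain
Read 5: bits[16:17] width=1 -> value=0 (bin 0); offset now 17 = byte 2 bit 1; 7 bits remain
Read 6: bits[17:21] width=4 -> value=12 (bin 1100); offset now 21 = byte 2 bit 5; 3 bits remain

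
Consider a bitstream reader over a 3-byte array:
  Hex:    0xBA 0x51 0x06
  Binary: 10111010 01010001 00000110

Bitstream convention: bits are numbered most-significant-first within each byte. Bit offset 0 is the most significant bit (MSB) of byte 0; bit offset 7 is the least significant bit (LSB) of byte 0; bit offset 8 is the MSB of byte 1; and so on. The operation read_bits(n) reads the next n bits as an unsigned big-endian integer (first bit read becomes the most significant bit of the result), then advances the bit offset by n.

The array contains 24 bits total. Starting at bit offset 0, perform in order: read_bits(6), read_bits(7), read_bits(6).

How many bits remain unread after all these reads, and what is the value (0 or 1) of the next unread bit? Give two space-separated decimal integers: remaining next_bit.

Read 1: bits[0:6] width=6 -> value=46 (bin 101110); offset now 6 = byte 0 bit 6; 18 bits remain
Read 2: bits[6:13] width=7 -> value=74 (bin 1001010); offset now 13 = byte 1 bit 5; 11 bits remain
Read 3: bits[13:19] width=6 -> value=8 (bin 001000); offset now 19 = byte 2 bit 3; 5 bits remain

Answer: 5 0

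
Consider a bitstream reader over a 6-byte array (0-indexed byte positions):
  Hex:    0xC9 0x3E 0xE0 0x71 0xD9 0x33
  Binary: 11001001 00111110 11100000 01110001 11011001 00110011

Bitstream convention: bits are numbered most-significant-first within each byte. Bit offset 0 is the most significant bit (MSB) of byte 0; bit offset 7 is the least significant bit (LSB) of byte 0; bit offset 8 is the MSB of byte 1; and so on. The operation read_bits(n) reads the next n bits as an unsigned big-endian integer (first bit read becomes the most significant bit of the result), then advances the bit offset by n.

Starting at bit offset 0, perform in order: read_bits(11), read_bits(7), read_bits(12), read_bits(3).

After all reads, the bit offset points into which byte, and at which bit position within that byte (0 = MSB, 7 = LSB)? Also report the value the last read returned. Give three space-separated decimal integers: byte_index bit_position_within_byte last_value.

Read 1: bits[0:11] width=11 -> value=1609 (bin 11001001001); offset now 11 = byte 1 bit 3; 37 bits remain
Read 2: bits[11:18] width=7 -> value=123 (bin 1111011); offset now 18 = byte 2 bit 2; 30 bits remain
Read 3: bits[18:30] width=12 -> value=2076 (bin 100000011100); offset now 30 = byte 3 bit 6; 18 bits remain
Read 4: bits[30:33] width=3 -> value=3 (bin 011); offset now 33 = byte 4 bit 1; 15 bits remain

Answer: 4 1 3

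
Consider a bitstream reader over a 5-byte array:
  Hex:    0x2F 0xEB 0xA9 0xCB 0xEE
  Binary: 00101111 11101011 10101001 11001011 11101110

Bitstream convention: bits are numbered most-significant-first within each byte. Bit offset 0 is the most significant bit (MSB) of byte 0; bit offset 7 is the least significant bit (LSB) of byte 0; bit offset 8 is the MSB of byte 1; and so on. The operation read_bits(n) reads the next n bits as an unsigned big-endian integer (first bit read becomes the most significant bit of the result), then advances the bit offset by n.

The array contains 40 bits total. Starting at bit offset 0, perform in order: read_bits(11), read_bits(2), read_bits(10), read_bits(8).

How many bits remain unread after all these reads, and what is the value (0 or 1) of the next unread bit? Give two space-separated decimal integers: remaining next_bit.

Answer: 9 1

Derivation:
Read 1: bits[0:11] width=11 -> value=383 (bin 00101111111); offset now 11 = byte 1 bit 3; 29 bits remain
Read 2: bits[11:13] width=2 -> value=1 (bin 01); offset now 13 = byte 1 bit 5; 27 bits remain
Read 3: bits[13:23] width=10 -> value=468 (bin 0111010100); offset now 23 = byte 2 bit 7; 17 bits remain
Read 4: bits[23:31] width=8 -> value=229 (bin 11100101); offset now 31 = byte 3 bit 7; 9 bits remain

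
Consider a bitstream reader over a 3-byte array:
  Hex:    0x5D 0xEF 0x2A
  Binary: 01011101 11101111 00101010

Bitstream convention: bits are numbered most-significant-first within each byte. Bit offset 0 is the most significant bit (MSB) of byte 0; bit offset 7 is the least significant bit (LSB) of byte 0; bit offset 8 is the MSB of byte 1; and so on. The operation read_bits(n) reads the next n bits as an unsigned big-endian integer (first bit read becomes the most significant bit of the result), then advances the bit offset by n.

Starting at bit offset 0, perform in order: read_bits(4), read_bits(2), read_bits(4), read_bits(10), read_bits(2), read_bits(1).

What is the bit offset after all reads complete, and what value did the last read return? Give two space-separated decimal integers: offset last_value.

Answer: 23 1

Derivation:
Read 1: bits[0:4] width=4 -> value=5 (bin 0101); offset now 4 = byte 0 bit 4; 20 bits remain
Read 2: bits[4:6] width=2 -> value=3 (bin 11); offset now 6 = byte 0 bit 6; 18 bits remain
Read 3: bits[6:10] width=4 -> value=7 (bin 0111); offset now 10 = byte 1 bit 2; 14 bits remain
Read 4: bits[10:20] width=10 -> value=754 (bin 1011110010); offset now 20 = byte 2 bit 4; 4 bits remain
Read 5: bits[20:22] width=2 -> value=2 (bin 10); offset now 22 = byte 2 bit 6; 2 bits remain
Read 6: bits[22:23] width=1 -> value=1 (bin 1); offset now 23 = byte 2 bit 7; 1 bits remain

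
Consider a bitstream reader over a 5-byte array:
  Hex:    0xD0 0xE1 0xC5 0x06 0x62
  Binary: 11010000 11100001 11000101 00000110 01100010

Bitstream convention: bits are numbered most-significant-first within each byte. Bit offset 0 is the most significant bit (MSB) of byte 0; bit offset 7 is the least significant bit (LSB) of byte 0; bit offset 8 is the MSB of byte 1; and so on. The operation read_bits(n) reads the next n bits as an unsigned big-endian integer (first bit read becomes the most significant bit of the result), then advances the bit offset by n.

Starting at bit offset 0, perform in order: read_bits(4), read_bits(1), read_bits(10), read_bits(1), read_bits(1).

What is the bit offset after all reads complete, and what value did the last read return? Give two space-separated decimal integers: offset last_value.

Answer: 17 1

Derivation:
Read 1: bits[0:4] width=4 -> value=13 (bin 1101); offset now 4 = byte 0 bit 4; 36 bits remain
Read 2: bits[4:5] width=1 -> value=0 (bin 0); offset now 5 = byte 0 bit 5; 35 bits remain
Read 3: bits[5:15] width=10 -> value=112 (bin 0001110000); offset now 15 = byte 1 bit 7; 25 bits remain
Read 4: bits[15:16] width=1 -> value=1 (bin 1); offset now 16 = byte 2 bit 0; 24 bits remain
Read 5: bits[16:17] width=1 -> value=1 (bin 1); offset now 17 = byte 2 bit 1; 23 bits remain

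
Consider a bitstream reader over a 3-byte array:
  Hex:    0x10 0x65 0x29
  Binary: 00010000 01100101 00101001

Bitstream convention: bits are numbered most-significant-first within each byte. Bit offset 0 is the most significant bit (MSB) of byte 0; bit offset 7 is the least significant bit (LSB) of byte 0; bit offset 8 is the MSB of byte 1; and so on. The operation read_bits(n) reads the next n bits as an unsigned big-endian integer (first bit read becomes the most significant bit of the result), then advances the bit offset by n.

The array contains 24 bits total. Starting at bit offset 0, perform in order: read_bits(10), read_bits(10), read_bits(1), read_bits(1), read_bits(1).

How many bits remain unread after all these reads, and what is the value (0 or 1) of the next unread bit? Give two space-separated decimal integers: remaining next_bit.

Read 1: bits[0:10] width=10 -> value=65 (bin 0001000001); offset now 10 = byte 1 bit 2; 14 bits remain
Read 2: bits[10:20] width=10 -> value=594 (bin 1001010010); offset now 20 = byte 2 bit 4; 4 bits remain
Read 3: bits[20:21] width=1 -> value=1 (bin 1); offset now 21 = byte 2 bit 5; 3 bits remain
Read 4: bits[21:22] width=1 -> value=0 (bin 0); offset now 22 = byte 2 bit 6; 2 bits remain
Read 5: bits[22:23] width=1 -> value=0 (bin 0); offset now 23 = byte 2 bit 7; 1 bits remain

Answer: 1 1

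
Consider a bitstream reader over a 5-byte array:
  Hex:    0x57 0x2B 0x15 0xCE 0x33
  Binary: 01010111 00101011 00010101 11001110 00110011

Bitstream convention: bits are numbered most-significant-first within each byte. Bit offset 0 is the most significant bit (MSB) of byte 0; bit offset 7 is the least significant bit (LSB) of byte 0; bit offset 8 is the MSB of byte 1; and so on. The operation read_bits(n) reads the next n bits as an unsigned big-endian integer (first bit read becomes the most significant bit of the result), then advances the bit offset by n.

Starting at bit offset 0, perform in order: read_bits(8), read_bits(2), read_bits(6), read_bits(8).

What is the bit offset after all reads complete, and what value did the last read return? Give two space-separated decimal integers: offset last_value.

Read 1: bits[0:8] width=8 -> value=87 (bin 01010111); offset now 8 = byte 1 bit 0; 32 bits remain
Read 2: bits[8:10] width=2 -> value=0 (bin 00); offset now 10 = byte 1 bit 2; 30 bits remain
Read 3: bits[10:16] width=6 -> value=43 (bin 101011); offset now 16 = byte 2 bit 0; 24 bits remain
Read 4: bits[16:24] width=8 -> value=21 (bin 00010101); offset now 24 = byte 3 bit 0; 16 bits remain

Answer: 24 21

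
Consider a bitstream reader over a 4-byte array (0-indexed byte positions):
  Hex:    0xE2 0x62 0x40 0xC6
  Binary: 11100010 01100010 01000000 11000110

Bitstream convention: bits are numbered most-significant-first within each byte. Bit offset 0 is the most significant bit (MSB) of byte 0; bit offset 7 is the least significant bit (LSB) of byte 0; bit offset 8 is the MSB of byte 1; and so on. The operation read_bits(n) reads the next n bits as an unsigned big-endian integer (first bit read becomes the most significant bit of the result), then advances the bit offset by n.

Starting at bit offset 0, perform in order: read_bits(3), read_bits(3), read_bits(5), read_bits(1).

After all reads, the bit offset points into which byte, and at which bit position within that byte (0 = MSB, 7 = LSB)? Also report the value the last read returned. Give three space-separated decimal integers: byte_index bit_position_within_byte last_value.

Read 1: bits[0:3] width=3 -> value=7 (bin 111); offset now 3 = byte 0 bit 3; 29 bits remain
Read 2: bits[3:6] width=3 -> value=0 (bin 000); offset now 6 = byte 0 bit 6; 26 bits remain
Read 3: bits[6:11] width=5 -> value=19 (bin 10011); offset now 11 = byte 1 bit 3; 21 bits remain
Read 4: bits[11:12] width=1 -> value=0 (bin 0); offset now 12 = byte 1 bit 4; 20 bits remain

Answer: 1 4 0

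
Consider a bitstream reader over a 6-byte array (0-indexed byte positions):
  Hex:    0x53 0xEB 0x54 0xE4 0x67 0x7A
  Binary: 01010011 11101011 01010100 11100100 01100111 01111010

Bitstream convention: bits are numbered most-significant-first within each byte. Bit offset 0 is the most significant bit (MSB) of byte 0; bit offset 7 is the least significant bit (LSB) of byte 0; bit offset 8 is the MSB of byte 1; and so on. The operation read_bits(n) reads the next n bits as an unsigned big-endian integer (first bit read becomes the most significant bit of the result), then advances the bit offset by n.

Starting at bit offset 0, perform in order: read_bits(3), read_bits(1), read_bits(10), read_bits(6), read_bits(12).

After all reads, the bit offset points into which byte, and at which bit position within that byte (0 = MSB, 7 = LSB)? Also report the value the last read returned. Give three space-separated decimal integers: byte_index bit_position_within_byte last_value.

Answer: 4 0 1252

Derivation:
Read 1: bits[0:3] width=3 -> value=2 (bin 010); offset now 3 = byte 0 bit 3; 45 bits remain
Read 2: bits[3:4] width=1 -> value=1 (bin 1); offset now 4 = byte 0 bit 4; 44 bits remain
Read 3: bits[4:14] width=10 -> value=250 (bin 0011111010); offset now 14 = byte 1 bit 6; 34 bits remain
Read 4: bits[14:20] width=6 -> value=53 (bin 110101); offset now 20 = byte 2 bit 4; 28 bits remain
Read 5: bits[20:32] width=12 -> value=1252 (bin 010011100100); offset now 32 = byte 4 bit 0; 16 bits remain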